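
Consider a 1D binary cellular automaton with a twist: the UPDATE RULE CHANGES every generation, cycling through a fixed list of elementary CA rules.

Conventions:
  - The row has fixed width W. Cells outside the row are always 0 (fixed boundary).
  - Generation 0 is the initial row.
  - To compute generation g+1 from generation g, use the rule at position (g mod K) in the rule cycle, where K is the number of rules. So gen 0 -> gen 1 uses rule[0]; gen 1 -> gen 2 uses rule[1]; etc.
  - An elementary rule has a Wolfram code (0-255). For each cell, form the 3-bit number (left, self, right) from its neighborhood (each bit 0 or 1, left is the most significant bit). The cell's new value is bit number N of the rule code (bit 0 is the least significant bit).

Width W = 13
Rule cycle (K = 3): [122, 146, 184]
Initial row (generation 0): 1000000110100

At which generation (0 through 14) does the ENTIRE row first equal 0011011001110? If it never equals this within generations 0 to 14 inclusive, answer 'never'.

Gen 0: 1000000110100
Gen 1 (rule 122): 0100001111010
Gen 2 (rule 146): 1010010110001
Gen 3 (rule 184): 0101001101000
Gen 4 (rule 122): 1010111110100
Gen 5 (rule 146): 0000011100010
Gen 6 (rule 184): 0000011010001
Gen 7 (rule 122): 0000111101010
Gen 8 (rule 146): 0001011000001
Gen 9 (rule 184): 0000110100000
Gen 10 (rule 122): 0001111010000
Gen 11 (rule 146): 0010110001000
Gen 12 (rule 184): 0001101000100
Gen 13 (rule 122): 0011110101010
Gen 14 (rule 146): 0101100000001

Answer: never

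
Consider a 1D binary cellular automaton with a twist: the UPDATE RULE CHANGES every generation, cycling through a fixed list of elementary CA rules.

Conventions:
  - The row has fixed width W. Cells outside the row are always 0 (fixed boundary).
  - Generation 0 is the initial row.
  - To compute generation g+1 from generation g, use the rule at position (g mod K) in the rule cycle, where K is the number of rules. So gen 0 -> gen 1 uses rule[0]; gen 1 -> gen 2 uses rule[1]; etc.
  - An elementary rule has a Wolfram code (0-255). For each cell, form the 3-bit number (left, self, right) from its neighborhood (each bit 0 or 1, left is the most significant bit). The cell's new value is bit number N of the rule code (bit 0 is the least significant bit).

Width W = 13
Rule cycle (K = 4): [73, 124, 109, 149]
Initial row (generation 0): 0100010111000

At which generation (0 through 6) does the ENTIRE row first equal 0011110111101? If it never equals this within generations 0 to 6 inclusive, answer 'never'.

Gen 0: 0100010111000
Gen 1 (rule 73): 0001000101011
Gen 2 (rule 124): 0001100111111
Gen 3 (rule 109): 1101100100001
Gen 4 (rule 149): 0000010111101
Gen 5 (rule 73): 1111000100100
Gen 6 (rule 124): 1001100110110

Answer: never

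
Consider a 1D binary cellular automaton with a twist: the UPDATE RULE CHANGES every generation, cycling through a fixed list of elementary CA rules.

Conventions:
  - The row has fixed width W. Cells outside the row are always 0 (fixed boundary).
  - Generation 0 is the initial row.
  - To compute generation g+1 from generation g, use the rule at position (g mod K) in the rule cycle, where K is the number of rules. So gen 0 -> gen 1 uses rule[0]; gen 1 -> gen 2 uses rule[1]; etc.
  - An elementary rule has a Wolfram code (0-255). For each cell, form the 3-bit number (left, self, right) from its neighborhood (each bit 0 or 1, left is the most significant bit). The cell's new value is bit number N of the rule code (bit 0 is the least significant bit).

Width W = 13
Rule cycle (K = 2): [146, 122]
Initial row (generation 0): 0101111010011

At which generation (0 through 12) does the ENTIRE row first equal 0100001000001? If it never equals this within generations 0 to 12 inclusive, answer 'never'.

Gen 0: 0101111010011
Gen 1 (rule 146): 1000110001100
Gen 2 (rule 122): 0101111011110
Gen 3 (rule 146): 1000110001101
Gen 4 (rule 122): 0101111011110
Gen 5 (rule 146): 1000110001101
Gen 6 (rule 122): 0101111011110
Gen 7 (rule 146): 1000110001101
Gen 8 (rule 122): 0101111011110
Gen 9 (rule 146): 1000110001101
Gen 10 (rule 122): 0101111011110
Gen 11 (rule 146): 1000110001101
Gen 12 (rule 122): 0101111011110

Answer: never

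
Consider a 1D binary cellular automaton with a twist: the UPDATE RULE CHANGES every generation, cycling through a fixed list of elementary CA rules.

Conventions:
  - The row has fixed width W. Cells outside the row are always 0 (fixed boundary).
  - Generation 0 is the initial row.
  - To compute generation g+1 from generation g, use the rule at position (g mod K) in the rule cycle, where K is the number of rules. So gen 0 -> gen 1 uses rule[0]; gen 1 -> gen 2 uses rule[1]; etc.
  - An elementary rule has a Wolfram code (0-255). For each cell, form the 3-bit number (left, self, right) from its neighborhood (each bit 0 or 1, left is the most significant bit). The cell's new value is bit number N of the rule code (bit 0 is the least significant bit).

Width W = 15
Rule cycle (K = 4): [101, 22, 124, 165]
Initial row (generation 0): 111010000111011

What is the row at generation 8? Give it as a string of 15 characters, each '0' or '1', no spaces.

Answer: 110010101111110

Derivation:
Gen 0: 111010000111011
Gen 1 (rule 101): 001110110001101
Gen 2 (rule 22): 010000001010001
Gen 3 (rule 124): 011000001111001
Gen 4 (rule 165): 000011100110001
Gen 5 (rule 101): 111000100010101
Gen 6 (rule 22): 000101110110101
Gen 7 (rule 124): 000111011111111
Gen 8 (rule 165): 110010101111110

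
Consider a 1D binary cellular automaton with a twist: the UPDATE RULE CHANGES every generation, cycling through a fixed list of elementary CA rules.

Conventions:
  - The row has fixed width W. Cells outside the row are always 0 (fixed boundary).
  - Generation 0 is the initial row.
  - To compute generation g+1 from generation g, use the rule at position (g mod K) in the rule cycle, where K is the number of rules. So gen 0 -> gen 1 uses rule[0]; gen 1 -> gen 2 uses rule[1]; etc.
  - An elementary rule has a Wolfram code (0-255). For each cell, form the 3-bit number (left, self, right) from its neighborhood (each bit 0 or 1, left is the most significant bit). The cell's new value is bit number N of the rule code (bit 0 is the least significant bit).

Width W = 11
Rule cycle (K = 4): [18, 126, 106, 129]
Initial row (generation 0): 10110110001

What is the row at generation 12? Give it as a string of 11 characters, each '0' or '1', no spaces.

Gen 0: 10110110001
Gen 1 (rule 18): 00000001010
Gen 2 (rule 126): 00000011111
Gen 3 (rule 106): 00000110001
Gen 4 (rule 129): 11110000100
Gen 5 (rule 18): 00001001010
Gen 6 (rule 126): 00011111111
Gen 7 (rule 106): 00110000001
Gen 8 (rule 129): 10000111100
Gen 9 (rule 18): 01001000010
Gen 10 (rule 126): 11111100111
Gen 11 (rule 106): 10000101101
Gen 12 (rule 129): 00110000000

Answer: 00110000000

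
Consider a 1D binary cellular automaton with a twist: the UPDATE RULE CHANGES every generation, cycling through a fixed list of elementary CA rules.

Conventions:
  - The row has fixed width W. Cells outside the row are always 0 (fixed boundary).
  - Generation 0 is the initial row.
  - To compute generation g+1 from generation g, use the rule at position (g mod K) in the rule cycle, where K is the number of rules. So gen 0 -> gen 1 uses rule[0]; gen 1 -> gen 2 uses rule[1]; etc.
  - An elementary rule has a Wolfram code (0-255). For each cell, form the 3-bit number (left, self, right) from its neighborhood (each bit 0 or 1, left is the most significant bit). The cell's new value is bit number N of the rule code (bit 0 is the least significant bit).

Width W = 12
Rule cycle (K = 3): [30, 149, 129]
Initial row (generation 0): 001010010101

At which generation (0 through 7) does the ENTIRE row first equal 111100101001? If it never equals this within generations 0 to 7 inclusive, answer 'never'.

Gen 0: 001010010101
Gen 1 (rule 30): 011011110101
Gen 2 (rule 149): 000001100101
Gen 3 (rule 129): 111100000000
Gen 4 (rule 30): 100010000000
Gen 5 (rule 149): 111011111111
Gen 6 (rule 129): 010001111110
Gen 7 (rule 30): 111011000001

Answer: never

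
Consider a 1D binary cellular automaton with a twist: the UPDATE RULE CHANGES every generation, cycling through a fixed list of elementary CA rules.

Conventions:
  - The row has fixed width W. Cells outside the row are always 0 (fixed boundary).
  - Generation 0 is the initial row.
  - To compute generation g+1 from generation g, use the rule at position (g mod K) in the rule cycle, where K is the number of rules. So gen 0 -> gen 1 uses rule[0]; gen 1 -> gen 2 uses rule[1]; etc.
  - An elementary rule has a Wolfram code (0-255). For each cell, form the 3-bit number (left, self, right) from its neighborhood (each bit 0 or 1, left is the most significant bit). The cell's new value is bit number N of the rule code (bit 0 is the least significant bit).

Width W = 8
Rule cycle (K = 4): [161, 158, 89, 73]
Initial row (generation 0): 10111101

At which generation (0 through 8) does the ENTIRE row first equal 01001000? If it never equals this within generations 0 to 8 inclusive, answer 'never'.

Gen 0: 10111101
Gen 1 (rule 161): 01011010
Gen 2 (rule 158): 11010011
Gen 3 (rule 89): 11001011
Gen 4 (rule 73): 11000011
Gen 5 (rule 161): 00011000
Gen 6 (rule 158): 00110100
Gen 7 (rule 89): 10110011
Gen 8 (rule 73): 00110011

Answer: never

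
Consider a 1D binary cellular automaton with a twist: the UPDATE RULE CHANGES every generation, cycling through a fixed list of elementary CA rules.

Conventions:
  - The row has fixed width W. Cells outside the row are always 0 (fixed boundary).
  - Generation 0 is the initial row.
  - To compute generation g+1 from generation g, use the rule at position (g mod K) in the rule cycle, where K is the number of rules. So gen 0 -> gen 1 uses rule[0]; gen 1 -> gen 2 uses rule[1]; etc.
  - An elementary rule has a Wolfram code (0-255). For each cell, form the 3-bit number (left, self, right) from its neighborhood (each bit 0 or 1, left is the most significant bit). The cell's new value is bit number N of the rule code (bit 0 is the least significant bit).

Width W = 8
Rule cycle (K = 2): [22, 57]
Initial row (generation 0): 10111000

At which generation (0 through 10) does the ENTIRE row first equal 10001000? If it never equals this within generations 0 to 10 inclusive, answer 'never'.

Gen 0: 10111000
Gen 1 (rule 22): 10000100
Gen 2 (rule 57): 01110011
Gen 3 (rule 22): 10001100
Gen 4 (rule 57): 01101011
Gen 5 (rule 22): 10001000
Gen 6 (rule 57): 01100111
Gen 7 (rule 22): 10011000
Gen 8 (rule 57): 01010111
Gen 9 (rule 22): 11010000
Gen 10 (rule 57): 10101111

Answer: 5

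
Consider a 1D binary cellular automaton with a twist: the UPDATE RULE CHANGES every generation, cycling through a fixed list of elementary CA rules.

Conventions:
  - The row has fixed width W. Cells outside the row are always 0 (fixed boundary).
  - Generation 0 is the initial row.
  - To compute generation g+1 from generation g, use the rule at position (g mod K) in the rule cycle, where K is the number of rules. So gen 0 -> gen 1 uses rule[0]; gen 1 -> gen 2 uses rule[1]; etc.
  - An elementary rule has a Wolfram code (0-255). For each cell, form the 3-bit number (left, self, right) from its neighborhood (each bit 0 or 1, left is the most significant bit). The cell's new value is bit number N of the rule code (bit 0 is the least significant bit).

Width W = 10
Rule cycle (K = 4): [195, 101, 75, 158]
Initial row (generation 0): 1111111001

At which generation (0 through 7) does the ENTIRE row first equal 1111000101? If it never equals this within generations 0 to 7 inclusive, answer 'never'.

Gen 0: 1111111001
Gen 1 (rule 195): 0111111010
Gen 2 (rule 101): 0000001110
Gen 3 (rule 75): 1111111010
Gen 4 (rule 158): 1111110011
Gen 5 (rule 195): 0111110101
Gen 6 (rule 101): 0000011111
Gen 7 (rule 75): 1111110001

Answer: never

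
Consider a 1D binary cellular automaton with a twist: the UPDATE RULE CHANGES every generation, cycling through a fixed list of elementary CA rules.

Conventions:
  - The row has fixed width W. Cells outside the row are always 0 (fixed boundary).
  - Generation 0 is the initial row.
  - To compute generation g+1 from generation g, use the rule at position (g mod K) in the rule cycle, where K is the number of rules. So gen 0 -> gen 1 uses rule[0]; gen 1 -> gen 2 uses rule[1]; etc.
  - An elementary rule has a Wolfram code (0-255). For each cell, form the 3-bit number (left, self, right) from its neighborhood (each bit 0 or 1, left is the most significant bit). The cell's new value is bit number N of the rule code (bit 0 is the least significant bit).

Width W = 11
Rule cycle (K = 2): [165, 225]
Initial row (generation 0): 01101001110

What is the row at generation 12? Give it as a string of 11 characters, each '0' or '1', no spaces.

Gen 0: 01101001110
Gen 1 (rule 165): 00011000100
Gen 2 (rule 225): 11001010001
Gen 3 (rule 165): 00001110101
Gen 4 (rule 225): 11100111010
Gen 5 (rule 165): 01000010110
Gen 6 (rule 225): 00011001010
Gen 7 (rule 165): 11000001110
Gen 8 (rule 225): 01011100110
Gen 9 (rule 165): 01101000000
Gen 10 (rule 225): 00110011111
Gen 11 (rule 165): 10000001110
Gen 12 (rule 225): 00111100110

Answer: 00111100110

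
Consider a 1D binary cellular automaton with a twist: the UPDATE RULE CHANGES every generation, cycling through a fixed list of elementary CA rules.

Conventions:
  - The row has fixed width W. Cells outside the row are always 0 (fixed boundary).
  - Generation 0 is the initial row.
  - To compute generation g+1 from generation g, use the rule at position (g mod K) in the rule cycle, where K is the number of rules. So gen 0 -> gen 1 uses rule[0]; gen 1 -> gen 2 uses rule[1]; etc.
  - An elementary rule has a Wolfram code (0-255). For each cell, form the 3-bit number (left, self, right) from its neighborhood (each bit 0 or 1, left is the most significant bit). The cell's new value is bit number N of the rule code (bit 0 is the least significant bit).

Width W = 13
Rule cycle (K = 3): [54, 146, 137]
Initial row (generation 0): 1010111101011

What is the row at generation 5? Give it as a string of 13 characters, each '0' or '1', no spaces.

Gen 0: 1010111101011
Gen 1 (rule 54): 1111000011100
Gen 2 (rule 146): 0110100101010
Gen 3 (rule 137): 0100000000000
Gen 4 (rule 54): 1110000000000
Gen 5 (rule 146): 0101000000000

Answer: 0101000000000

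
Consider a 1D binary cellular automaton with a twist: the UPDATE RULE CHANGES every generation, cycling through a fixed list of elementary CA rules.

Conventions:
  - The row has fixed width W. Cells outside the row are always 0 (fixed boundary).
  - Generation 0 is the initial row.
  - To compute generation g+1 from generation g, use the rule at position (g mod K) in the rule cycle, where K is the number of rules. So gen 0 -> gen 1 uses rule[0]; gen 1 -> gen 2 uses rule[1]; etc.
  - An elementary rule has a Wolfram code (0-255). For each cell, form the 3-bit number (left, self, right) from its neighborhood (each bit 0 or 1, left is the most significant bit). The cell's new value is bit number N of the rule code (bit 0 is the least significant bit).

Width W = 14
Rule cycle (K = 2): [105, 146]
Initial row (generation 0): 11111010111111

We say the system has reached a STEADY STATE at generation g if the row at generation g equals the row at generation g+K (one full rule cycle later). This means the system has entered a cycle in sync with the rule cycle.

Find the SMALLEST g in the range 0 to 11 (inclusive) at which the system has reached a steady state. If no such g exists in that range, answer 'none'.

Answer: none

Derivation:
Gen 0: 11111010111111
Gen 1 (rule 105): 10001101100001
Gen 2 (rule 146): 01010000010010
Gen 3 (rule 105): 00100111000000
Gen 4 (rule 146): 01011010100000
Gen 5 (rule 105): 00111101001111
Gen 6 (rule 146): 01011000110110
Gen 7 (rule 105): 00111010111110
Gen 8 (rule 146): 01010000011101
Gen 9 (rule 105): 00100111010110
Gen 10 (rule 146): 01011010000001
Gen 11 (rule 105): 00111100111100
Gen 12 (rule 146): 01011011011010
Gen 13 (rule 105): 00111111111100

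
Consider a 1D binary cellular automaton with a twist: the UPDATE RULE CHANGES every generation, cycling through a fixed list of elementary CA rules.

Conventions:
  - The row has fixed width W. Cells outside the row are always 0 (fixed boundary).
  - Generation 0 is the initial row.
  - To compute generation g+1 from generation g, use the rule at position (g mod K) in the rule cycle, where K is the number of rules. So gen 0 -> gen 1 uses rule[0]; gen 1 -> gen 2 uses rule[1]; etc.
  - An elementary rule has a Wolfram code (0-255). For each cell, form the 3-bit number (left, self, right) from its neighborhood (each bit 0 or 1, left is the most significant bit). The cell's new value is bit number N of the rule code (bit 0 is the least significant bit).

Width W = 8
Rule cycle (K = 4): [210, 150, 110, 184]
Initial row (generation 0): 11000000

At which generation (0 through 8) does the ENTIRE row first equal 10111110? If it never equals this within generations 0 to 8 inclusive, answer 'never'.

Answer: 6

Derivation:
Gen 0: 11000000
Gen 1 (rule 210): 01100000
Gen 2 (rule 150): 10010000
Gen 3 (rule 110): 10110000
Gen 4 (rule 184): 01101000
Gen 5 (rule 210): 10100100
Gen 6 (rule 150): 10111110
Gen 7 (rule 110): 11100010
Gen 8 (rule 184): 11010001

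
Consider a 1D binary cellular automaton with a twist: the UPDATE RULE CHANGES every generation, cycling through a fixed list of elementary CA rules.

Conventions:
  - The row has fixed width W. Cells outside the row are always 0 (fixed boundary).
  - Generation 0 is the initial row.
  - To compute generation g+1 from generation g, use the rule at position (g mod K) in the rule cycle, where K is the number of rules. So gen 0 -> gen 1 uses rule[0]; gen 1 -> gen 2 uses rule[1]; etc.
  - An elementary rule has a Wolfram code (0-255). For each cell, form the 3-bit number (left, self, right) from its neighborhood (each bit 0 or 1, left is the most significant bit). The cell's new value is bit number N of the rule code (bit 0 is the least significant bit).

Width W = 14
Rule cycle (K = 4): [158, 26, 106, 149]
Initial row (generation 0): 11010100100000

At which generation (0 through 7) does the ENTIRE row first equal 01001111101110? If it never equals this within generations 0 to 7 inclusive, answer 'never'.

Answer: never

Derivation:
Gen 0: 11010100100000
Gen 1 (rule 158): 10010111110000
Gen 2 (rule 26): 01100100001000
Gen 3 (rule 106): 11101000010000
Gen 4 (rule 149): 01001111011111
Gen 5 (rule 158): 11111110011110
Gen 6 (rule 26): 10000001110001
Gen 7 (rule 106): 00000011010010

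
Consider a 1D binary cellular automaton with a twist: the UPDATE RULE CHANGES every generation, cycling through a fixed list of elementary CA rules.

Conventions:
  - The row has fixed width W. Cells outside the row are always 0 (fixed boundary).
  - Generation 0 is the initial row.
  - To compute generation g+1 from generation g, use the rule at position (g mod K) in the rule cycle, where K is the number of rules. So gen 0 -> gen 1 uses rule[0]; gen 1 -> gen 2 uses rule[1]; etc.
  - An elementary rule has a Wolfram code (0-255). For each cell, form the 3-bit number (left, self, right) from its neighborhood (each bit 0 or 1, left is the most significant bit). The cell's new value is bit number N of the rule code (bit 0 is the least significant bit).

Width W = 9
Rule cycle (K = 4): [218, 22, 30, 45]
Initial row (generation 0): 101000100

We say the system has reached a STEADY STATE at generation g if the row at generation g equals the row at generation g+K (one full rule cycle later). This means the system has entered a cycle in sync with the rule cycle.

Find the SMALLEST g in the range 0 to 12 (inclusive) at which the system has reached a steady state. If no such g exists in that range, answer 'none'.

Gen 0: 101000100
Gen 1 (rule 218): 000101010
Gen 2 (rule 22): 001101011
Gen 3 (rule 30): 011001010
Gen 4 (rule 45): 010001110
Gen 5 (rule 218): 101011111
Gen 6 (rule 22): 101000000
Gen 7 (rule 30): 101100000
Gen 8 (rule 45): 111001111
Gen 9 (rule 218): 111111111
Gen 10 (rule 22): 000000000
Gen 11 (rule 30): 000000000
Gen 12 (rule 45): 111111111
Gen 13 (rule 218): 111111111
Gen 14 (rule 22): 000000000
Gen 15 (rule 30): 000000000
Gen 16 (rule 45): 111111111

Answer: 9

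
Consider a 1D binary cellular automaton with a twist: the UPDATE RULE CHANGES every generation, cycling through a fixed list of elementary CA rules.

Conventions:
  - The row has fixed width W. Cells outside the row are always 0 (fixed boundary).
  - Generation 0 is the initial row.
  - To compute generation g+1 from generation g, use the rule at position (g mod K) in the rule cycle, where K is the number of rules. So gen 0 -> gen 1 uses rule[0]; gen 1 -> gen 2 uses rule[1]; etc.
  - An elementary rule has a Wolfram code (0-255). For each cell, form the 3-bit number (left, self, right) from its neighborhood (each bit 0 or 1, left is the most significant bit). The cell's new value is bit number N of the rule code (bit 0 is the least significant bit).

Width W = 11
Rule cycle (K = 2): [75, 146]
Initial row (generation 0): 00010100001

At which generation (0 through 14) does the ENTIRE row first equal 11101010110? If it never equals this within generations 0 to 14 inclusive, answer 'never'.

Gen 0: 00010100001
Gen 1 (rule 75): 11100001110
Gen 2 (rule 146): 01010010101
Gen 3 (rule 75): 10000100000
Gen 4 (rule 146): 01001010000
Gen 5 (rule 75): 10010000111
Gen 6 (rule 146): 01101001010
Gen 7 (rule 75): 11100010000
Gen 8 (rule 146): 01010101000
Gen 9 (rule 75): 10000000011
Gen 10 (rule 146): 01000000100
Gen 11 (rule 75): 10011111001
Gen 12 (rule 146): 01101110110
Gen 13 (rule 75): 11101010110
Gen 14 (rule 146): 01000000001

Answer: 13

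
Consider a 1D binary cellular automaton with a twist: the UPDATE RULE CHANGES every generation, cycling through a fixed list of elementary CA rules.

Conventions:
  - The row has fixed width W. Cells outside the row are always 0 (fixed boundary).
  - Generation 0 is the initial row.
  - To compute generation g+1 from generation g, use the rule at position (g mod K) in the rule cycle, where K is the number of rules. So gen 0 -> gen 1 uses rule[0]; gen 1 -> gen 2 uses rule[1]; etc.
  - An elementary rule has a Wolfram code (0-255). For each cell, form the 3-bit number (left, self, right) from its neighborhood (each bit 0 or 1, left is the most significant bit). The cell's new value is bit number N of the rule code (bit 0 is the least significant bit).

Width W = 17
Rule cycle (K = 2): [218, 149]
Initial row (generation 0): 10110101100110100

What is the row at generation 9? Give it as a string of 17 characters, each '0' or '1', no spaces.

Answer: 01111111111111100

Derivation:
Gen 0: 10110101100110100
Gen 1 (rule 218): 00110001111110010
Gen 2 (rule 149): 10001100111101011
Gen 3 (rule 218): 01011111111100011
Gen 4 (rule 149): 01001111111011000
Gen 5 (rule 218): 10111111111011100
Gen 6 (rule 149): 10011111110001011
Gen 7 (rule 218): 01111111111010011
Gen 8 (rule 149): 00111111110011000
Gen 9 (rule 218): 01111111111111100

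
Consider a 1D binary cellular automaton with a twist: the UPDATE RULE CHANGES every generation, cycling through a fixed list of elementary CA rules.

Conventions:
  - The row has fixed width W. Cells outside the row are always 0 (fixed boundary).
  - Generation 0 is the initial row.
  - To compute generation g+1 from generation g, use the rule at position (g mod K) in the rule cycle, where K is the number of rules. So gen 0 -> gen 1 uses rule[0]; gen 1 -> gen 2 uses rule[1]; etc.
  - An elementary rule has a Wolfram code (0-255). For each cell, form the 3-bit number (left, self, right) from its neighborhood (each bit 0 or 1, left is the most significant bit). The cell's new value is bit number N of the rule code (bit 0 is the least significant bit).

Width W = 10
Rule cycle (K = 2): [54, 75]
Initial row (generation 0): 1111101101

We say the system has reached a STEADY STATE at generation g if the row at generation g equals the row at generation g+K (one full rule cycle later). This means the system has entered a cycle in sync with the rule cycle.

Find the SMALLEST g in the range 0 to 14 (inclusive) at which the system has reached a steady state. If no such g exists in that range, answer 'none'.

Gen 0: 1111101101
Gen 1 (rule 54): 0000010011
Gen 2 (rule 75): 1111100111
Gen 3 (rule 54): 0000011000
Gen 4 (rule 75): 1111111011
Gen 5 (rule 54): 0000000100
Gen 6 (rule 75): 1111111001
Gen 7 (rule 54): 0000000111
Gen 8 (rule 75): 1111111101
Gen 9 (rule 54): 0000000011
Gen 10 (rule 75): 1111111111
Gen 11 (rule 54): 0000000000
Gen 12 (rule 75): 1111111111
Gen 13 (rule 54): 0000000000
Gen 14 (rule 75): 1111111111
Gen 15 (rule 54): 0000000000
Gen 16 (rule 75): 1111111111

Answer: 10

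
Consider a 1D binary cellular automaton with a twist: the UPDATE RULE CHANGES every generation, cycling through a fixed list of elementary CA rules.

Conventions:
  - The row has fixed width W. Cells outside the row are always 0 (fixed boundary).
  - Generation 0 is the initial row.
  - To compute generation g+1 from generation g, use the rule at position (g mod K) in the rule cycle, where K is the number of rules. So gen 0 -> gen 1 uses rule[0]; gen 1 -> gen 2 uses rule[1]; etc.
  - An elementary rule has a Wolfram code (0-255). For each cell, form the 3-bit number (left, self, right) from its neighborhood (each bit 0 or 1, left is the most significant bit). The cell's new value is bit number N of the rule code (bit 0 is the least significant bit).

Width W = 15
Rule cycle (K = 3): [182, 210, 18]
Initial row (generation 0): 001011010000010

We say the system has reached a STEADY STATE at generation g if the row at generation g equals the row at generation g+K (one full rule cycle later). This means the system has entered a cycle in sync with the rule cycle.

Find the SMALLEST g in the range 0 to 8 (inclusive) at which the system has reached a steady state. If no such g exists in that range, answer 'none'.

Gen 0: 001011010000010
Gen 1 (rule 182): 011100111000111
Gen 2 (rule 210): 101111011101011
Gen 3 (rule 18): 000000000000000
Gen 4 (rule 182): 000000000000000
Gen 5 (rule 210): 000000000000000
Gen 6 (rule 18): 000000000000000
Gen 7 (rule 182): 000000000000000
Gen 8 (rule 210): 000000000000000
Gen 9 (rule 18): 000000000000000
Gen 10 (rule 182): 000000000000000
Gen 11 (rule 210): 000000000000000

Answer: 3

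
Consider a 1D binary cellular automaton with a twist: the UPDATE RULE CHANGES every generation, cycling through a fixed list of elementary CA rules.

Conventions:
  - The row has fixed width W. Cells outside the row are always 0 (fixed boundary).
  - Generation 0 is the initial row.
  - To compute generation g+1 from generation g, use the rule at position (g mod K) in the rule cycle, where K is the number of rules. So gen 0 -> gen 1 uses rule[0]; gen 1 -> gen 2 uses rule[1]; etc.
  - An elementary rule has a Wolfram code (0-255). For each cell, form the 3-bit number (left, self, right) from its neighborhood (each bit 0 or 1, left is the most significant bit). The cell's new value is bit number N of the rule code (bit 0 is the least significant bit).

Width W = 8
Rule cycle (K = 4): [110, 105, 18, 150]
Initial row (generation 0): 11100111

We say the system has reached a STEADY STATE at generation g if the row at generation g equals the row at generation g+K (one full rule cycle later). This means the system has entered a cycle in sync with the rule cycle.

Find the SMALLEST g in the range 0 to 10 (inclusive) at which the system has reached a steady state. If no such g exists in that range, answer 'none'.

Gen 0: 11100111
Gen 1 (rule 110): 10101101
Gen 2 (rule 105): 01011110
Gen 3 (rule 18): 10000001
Gen 4 (rule 150): 11000011
Gen 5 (rule 110): 11000111
Gen 6 (rule 105): 11010101
Gen 7 (rule 18): 00000000
Gen 8 (rule 150): 00000000
Gen 9 (rule 110): 00000000
Gen 10 (rule 105): 11111111
Gen 11 (rule 18): 00000000
Gen 12 (rule 150): 00000000
Gen 13 (rule 110): 00000000
Gen 14 (rule 105): 11111111

Answer: 7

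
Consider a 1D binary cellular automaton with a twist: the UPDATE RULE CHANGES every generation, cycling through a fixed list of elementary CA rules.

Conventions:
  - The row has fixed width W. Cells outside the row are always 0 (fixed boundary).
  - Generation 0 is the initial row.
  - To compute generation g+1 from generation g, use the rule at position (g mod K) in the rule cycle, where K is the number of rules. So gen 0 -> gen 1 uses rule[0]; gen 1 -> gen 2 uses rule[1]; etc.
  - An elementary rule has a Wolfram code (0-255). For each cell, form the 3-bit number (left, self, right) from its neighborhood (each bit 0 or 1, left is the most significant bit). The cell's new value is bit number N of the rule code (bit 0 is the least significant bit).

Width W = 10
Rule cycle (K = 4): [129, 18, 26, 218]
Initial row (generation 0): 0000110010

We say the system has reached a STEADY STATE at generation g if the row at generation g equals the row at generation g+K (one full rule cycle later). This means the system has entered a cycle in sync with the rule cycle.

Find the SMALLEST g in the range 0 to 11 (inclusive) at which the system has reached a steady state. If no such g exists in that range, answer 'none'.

Gen 0: 0000110010
Gen 1 (rule 129): 1110000000
Gen 2 (rule 18): 0001000000
Gen 3 (rule 26): 0010100000
Gen 4 (rule 218): 0100010000
Gen 5 (rule 129): 0001000111
Gen 6 (rule 18): 0010101000
Gen 7 (rule 26): 0100000100
Gen 8 (rule 218): 1010001010
Gen 9 (rule 129): 0000100000
Gen 10 (rule 18): 0001010000
Gen 11 (rule 26): 0010001000
Gen 12 (rule 218): 0101010100
Gen 13 (rule 129): 0000000001
Gen 14 (rule 18): 0000000010
Gen 15 (rule 26): 0000000101

Answer: none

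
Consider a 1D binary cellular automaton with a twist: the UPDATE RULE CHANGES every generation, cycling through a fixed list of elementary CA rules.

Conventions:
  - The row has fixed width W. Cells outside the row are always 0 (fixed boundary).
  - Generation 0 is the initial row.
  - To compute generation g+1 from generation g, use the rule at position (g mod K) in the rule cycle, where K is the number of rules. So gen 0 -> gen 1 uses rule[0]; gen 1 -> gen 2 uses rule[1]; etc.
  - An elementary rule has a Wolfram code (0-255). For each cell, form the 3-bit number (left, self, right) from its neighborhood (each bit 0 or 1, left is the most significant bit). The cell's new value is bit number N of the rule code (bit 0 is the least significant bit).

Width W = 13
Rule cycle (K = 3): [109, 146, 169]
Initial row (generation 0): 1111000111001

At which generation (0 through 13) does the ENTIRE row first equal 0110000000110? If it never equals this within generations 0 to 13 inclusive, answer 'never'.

Gen 0: 1111000111001
Gen 1 (rule 109): 1001010101001
Gen 2 (rule 146): 0110000000110
Gen 3 (rule 169): 0100111110100
Gen 4 (rule 109): 0100100011101
Gen 5 (rule 146): 1011010101000
Gen 6 (rule 169): 0110101010011
Gen 7 (rule 109): 0111111110011
Gen 8 (rule 146): 1011111101100
Gen 9 (rule 169): 0111111011001
Gen 10 (rule 109): 0100001111001
Gen 11 (rule 146): 1010010110110
Gen 12 (rule 169): 0100001101100
Gen 13 (rule 109): 0101101111101

Answer: 2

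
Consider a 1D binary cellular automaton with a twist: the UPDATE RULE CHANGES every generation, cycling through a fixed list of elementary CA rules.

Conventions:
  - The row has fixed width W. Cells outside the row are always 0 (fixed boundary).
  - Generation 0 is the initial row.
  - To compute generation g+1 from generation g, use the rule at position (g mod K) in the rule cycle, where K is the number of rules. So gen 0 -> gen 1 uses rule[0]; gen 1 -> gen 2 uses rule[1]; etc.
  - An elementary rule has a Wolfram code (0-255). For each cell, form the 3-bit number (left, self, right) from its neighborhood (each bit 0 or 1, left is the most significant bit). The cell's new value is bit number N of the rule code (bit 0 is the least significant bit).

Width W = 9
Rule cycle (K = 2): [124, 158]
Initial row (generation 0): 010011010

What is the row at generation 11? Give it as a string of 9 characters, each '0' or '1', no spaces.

Answer: 111010011

Derivation:
Gen 0: 010011010
Gen 1 (rule 124): 011011111
Gen 2 (rule 158): 110011110
Gen 3 (rule 124): 111010011
Gen 4 (rule 158): 110011110
Gen 5 (rule 124): 111010011
Gen 6 (rule 158): 110011110
Gen 7 (rule 124): 111010011
Gen 8 (rule 158): 110011110
Gen 9 (rule 124): 111010011
Gen 10 (rule 158): 110011110
Gen 11 (rule 124): 111010011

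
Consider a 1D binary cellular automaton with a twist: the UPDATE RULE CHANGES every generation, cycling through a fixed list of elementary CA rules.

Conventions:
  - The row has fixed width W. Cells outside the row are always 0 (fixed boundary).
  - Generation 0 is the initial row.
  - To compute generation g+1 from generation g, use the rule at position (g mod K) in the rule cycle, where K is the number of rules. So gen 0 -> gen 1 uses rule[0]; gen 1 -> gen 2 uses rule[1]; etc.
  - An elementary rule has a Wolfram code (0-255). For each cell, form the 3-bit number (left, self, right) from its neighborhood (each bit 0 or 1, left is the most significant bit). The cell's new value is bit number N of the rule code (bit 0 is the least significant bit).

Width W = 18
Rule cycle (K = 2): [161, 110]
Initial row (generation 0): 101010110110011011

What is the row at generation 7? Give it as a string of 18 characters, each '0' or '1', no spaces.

Answer: 111000011000100011

Derivation:
Gen 0: 101010110110011011
Gen 1 (rule 161): 010101001000000100
Gen 2 (rule 110): 111111011000001100
Gen 3 (rule 161): 011110100011100001
Gen 4 (rule 110): 110011100110100011
Gen 5 (rule 161): 000001000001001000
Gen 6 (rule 110): 000011000011011000
Gen 7 (rule 161): 111000011000100011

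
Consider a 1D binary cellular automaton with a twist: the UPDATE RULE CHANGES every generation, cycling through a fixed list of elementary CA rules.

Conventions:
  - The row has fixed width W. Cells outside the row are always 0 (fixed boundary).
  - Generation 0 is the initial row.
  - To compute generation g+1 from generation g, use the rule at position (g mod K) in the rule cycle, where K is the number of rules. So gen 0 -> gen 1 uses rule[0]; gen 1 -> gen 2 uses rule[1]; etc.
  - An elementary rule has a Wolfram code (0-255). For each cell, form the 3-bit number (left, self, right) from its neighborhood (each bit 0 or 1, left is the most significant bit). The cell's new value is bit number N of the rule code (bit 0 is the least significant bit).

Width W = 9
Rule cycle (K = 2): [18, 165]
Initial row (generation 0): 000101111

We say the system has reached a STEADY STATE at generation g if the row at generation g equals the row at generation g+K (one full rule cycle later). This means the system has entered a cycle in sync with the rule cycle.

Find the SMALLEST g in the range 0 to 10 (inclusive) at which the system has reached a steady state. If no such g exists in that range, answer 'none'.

Gen 0: 000101111
Gen 1 (rule 18): 001000000
Gen 2 (rule 165): 101011111
Gen 3 (rule 18): 000000000
Gen 4 (rule 165): 111111111
Gen 5 (rule 18): 000000000
Gen 6 (rule 165): 111111111
Gen 7 (rule 18): 000000000
Gen 8 (rule 165): 111111111
Gen 9 (rule 18): 000000000
Gen 10 (rule 165): 111111111
Gen 11 (rule 18): 000000000
Gen 12 (rule 165): 111111111

Answer: 3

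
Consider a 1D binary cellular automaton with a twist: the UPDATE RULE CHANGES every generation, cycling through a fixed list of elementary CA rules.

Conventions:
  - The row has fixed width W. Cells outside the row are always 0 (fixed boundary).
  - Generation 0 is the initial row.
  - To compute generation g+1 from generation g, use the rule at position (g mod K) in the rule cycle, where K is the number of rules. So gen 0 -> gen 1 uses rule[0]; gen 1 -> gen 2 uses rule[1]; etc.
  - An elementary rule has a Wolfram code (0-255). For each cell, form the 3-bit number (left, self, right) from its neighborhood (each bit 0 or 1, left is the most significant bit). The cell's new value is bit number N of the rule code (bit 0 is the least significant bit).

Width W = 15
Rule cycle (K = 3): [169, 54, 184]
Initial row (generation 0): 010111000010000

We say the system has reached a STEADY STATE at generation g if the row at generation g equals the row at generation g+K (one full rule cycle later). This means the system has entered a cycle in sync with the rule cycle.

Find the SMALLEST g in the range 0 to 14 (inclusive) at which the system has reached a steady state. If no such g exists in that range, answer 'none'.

Answer: none

Derivation:
Gen 0: 010111000010000
Gen 1 (rule 169): 001110011000111
Gen 2 (rule 54): 010001100101000
Gen 3 (rule 184): 001001010010100
Gen 4 (rule 169): 100000100001001
Gen 5 (rule 54): 110001110011111
Gen 6 (rule 184): 101001101011110
Gen 7 (rule 169): 010001010111100
Gen 8 (rule 54): 111011111000010
Gen 9 (rule 184): 110111110100001
Gen 10 (rule 169): 101111101001100
Gen 11 (rule 54): 110000011110010
Gen 12 (rule 184): 101000011101001
Gen 13 (rule 169): 010011011010000
Gen 14 (rule 54): 111100100111000
Gen 15 (rule 184): 111010010110100
Gen 16 (rule 169): 110100001101001
Gen 17 (rule 54): 001110010011111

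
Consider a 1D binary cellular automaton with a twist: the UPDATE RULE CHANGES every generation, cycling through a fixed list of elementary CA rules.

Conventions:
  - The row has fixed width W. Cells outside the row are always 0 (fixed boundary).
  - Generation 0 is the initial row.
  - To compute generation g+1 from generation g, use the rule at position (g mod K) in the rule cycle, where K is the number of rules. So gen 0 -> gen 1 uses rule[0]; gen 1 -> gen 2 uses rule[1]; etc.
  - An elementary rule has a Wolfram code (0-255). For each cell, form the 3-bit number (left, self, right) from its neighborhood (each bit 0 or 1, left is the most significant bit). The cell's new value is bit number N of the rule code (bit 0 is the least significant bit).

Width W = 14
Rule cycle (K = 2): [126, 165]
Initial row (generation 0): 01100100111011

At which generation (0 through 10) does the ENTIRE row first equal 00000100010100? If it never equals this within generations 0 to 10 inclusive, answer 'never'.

Gen 0: 01100100111011
Gen 1 (rule 126): 11111111101111
Gen 2 (rule 165): 01111111010110
Gen 3 (rule 126): 11000001111111
Gen 4 (rule 165): 00011100111110
Gen 5 (rule 126): 00110111100011
Gen 6 (rule 165): 10001011001000
Gen 7 (rule 126): 11011111111100
Gen 8 (rule 165): 00101111111001
Gen 9 (rule 126): 01111000001111
Gen 10 (rule 165): 00110011100110

Answer: never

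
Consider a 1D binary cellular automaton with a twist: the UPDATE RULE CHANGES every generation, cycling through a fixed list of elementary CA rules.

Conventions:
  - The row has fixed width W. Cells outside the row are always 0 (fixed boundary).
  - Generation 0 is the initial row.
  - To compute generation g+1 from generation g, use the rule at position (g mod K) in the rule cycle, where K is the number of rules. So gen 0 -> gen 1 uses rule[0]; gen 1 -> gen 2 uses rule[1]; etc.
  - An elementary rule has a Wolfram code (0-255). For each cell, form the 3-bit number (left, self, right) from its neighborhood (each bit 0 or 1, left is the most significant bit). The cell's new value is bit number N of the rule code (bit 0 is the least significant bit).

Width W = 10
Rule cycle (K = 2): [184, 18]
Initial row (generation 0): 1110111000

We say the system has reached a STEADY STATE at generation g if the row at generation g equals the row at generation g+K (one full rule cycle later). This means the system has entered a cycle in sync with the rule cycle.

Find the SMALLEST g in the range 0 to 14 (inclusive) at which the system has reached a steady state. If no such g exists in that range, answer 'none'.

Answer: 2

Derivation:
Gen 0: 1110111000
Gen 1 (rule 184): 1101110100
Gen 2 (rule 18): 0000000010
Gen 3 (rule 184): 0000000001
Gen 4 (rule 18): 0000000010
Gen 5 (rule 184): 0000000001
Gen 6 (rule 18): 0000000010
Gen 7 (rule 184): 0000000001
Gen 8 (rule 18): 0000000010
Gen 9 (rule 184): 0000000001
Gen 10 (rule 18): 0000000010
Gen 11 (rule 184): 0000000001
Gen 12 (rule 18): 0000000010
Gen 13 (rule 184): 0000000001
Gen 14 (rule 18): 0000000010
Gen 15 (rule 184): 0000000001
Gen 16 (rule 18): 0000000010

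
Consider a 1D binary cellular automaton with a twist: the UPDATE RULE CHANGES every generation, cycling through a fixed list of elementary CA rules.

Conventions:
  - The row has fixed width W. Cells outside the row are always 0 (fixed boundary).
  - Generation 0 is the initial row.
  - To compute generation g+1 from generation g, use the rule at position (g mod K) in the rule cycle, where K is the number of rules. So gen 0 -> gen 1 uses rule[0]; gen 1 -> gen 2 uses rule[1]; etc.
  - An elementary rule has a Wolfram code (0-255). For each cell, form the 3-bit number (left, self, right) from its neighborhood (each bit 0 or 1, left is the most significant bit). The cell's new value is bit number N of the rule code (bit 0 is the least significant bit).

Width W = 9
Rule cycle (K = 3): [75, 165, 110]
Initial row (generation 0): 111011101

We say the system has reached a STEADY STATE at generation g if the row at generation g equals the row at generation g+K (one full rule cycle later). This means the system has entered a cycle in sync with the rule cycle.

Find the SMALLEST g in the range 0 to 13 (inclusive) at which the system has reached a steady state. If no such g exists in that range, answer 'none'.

Gen 0: 111011101
Gen 1 (rule 75): 101010100
Gen 2 (rule 165): 111111101
Gen 3 (rule 110): 100000111
Gen 4 (rule 75): 001111101
Gen 5 (rule 165): 100111011
Gen 6 (rule 110): 101101111
Gen 7 (rule 75): 001101001
Gen 8 (rule 165): 100011001
Gen 9 (rule 110): 100111011
Gen 10 (rule 75): 001101011
Gen 11 (rule 165): 100011100
Gen 12 (rule 110): 100110100
Gen 13 (rule 75): 001110001
Gen 14 (rule 165): 100100101
Gen 15 (rule 110): 101101111
Gen 16 (rule 75): 001101001

Answer: none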